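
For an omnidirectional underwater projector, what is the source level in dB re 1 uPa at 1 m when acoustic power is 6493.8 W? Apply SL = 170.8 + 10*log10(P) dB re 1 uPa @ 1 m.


SL = 170.8 + 10*log10(6493.8) = 170.8 + 38.12 = 208.92

208.92 dB


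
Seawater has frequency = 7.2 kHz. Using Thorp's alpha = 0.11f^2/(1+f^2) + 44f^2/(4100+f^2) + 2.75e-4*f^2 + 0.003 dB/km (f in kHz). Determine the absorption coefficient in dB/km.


0.675 dB/km


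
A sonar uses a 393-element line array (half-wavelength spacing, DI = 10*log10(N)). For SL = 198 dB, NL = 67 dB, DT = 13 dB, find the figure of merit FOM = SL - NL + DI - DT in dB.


Step 1: DI = 10*log10(393) = 25.94 dB
Step 2: FOM = SL - NL + DI - DT = 198 - 67 + 25.94 - 13 = 143.94

143.94 dB


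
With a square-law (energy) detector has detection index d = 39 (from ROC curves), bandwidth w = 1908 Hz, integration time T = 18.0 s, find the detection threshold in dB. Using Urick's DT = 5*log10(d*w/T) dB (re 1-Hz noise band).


DT = 5*log10(d*w/T) = 5*log10(39 * 1908 / 18.0) = 5*log10(4134.0) = 18.08

18.08 dB


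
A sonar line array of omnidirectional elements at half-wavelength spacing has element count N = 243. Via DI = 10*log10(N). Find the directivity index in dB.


DI = 10*log10(243) = 23.86

23.86 dB


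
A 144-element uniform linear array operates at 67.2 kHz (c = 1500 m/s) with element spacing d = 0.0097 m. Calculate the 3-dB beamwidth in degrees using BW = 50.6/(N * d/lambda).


Step 1: lambda = 1500/67200 = 0.02232 m
Step 2: d/lambda = 0.0097/0.02232 = 0.4346
Step 3: BW = 50.6/(N * d/lambda) = 50.6/(144 * 0.4346) = 0.81

0.81 deg


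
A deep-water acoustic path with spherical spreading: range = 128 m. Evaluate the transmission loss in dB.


TL = 20*log10(128) = 42.14

42.14 dB


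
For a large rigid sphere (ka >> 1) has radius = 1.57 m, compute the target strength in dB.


-2.1 dB


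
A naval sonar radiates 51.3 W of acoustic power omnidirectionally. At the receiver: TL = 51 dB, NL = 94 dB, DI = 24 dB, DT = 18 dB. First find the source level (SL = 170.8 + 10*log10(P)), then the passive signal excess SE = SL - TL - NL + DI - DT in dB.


Step 1: SL = 170.8 + 10*log10(51.3) = 187.9 dB
Step 2: SE = SL - TL - NL + DI - DT = 187.9 - 51 - 94 + 24 - 18 = 48.9

48.9 dB


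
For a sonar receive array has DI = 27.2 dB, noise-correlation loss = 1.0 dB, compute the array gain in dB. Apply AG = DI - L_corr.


26.2 dB


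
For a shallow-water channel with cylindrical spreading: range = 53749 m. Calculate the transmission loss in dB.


TL = 10*log10(53749) = 47.3

47.3 dB


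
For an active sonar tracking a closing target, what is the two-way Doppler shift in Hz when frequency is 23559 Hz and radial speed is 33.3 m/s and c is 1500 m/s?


fd = 2*f*v/c = 2 * 23559 * 33.3 / 1500 = 1046.02

1046.02 Hz


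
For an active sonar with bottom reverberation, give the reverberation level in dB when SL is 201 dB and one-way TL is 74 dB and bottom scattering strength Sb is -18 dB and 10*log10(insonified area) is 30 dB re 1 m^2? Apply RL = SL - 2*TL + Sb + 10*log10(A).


RL = SL - 2*TL + Sb + 10*log10(A) = 201 - 2*74 + (-18) + 30 = 65

65 dB


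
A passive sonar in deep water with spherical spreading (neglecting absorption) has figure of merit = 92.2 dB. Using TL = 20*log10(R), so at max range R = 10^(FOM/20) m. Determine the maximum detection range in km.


40.74 km


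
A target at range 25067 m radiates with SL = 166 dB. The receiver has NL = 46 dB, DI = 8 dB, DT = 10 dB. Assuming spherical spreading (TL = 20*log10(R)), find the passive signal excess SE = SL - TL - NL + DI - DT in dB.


30.02 dB


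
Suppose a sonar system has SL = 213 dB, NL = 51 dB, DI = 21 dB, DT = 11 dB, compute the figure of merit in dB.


FOM = SL - NL + DI - DT = 213 - 51 + 21 - 11 = 172

172 dB


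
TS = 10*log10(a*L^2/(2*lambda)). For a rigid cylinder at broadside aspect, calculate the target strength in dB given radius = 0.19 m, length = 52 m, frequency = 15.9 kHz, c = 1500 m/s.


lambda = 1500/15900 = 0.09434 m
TS = 10*log10(0.19*52^2/(2*0.09434)) = 34.35

34.35 dB


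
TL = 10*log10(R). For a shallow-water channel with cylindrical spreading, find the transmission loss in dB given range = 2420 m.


33.84 dB


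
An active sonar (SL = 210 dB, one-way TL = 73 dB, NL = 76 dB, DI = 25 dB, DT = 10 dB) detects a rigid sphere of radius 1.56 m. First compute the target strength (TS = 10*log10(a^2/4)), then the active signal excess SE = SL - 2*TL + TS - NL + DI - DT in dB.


Step 1: TS = 10*log10(1.56^2/4) = -2.16 dB
Step 2: SE = SL - 2*TL + TS - NL + DI - DT = 210 - 2*73 + (-2.16) - 76 + 25 - 10 = 0.84

0.84 dB


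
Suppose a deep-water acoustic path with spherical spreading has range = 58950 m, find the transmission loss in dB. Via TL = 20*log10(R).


TL = 20*log10(58950) = 95.41

95.41 dB


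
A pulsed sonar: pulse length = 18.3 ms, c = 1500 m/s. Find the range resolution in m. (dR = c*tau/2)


dR = c*tau/2 = 1500 * 18.3e-3 / 2 = 13.725

13.725 m


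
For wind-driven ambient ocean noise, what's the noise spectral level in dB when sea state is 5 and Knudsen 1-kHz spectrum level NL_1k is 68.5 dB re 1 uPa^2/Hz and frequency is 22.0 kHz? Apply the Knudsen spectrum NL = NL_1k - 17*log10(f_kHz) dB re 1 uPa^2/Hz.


NL = NL_1k - 17*log10(f_kHz) = 68.5 - 17*log10(22.0) = 68.5 - (22.82) = 45.68

45.68 dB


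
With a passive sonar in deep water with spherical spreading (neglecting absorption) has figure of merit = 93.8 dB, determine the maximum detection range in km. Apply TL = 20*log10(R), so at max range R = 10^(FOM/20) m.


48.98 km


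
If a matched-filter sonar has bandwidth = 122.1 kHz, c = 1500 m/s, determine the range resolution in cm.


0.61 cm


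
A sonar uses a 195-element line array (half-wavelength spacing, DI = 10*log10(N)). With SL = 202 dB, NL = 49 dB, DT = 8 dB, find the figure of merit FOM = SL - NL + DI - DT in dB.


Step 1: DI = 10*log10(195) = 22.9 dB
Step 2: FOM = SL - NL + DI - DT = 202 - 49 + 22.9 - 8 = 167.9

167.9 dB


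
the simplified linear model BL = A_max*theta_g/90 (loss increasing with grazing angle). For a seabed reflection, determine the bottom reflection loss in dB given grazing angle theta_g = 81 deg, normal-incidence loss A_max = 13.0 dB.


BL = A_max * theta_g / 90 = 13.0 * 81 / 90 = 11.7

11.7 dB


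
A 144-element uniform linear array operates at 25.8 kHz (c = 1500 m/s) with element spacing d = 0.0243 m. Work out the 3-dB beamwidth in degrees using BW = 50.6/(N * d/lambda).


Step 1: lambda = 1500/25800 = 0.05814 m
Step 2: d/lambda = 0.0243/0.05814 = 0.418
Step 3: BW = 50.6/(N * d/lambda) = 50.6/(144 * 0.418) = 0.84

0.84 deg


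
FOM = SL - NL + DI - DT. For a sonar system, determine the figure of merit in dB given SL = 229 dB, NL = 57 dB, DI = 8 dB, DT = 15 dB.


FOM = SL - NL + DI - DT = 229 - 57 + 8 - 15 = 165

165 dB


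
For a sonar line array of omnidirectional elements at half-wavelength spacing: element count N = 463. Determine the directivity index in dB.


26.66 dB


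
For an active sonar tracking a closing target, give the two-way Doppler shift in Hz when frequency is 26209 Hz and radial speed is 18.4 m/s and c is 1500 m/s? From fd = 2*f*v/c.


642.99 Hz


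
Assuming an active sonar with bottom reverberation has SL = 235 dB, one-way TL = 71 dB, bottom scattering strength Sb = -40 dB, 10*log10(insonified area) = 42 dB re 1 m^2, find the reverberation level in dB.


95 dB


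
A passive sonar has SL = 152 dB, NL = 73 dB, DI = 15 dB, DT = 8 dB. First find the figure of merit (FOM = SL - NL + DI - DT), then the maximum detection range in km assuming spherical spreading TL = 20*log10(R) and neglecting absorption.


Step 1: FOM = SL - NL + DI - DT = 152 - 73 + 15 - 8 = 86 dB
Step 2: at max range FOM = TL = 20*log10(R), so R = 10^(86/20) = 19952.62 m = 19.95 km

19.95 km


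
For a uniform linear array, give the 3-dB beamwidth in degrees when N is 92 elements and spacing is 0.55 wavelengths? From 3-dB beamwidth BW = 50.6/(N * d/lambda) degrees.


BW = 50.6 / (92 * 0.55) = 50.6 / 50.6 = 1.0

1.0 deg


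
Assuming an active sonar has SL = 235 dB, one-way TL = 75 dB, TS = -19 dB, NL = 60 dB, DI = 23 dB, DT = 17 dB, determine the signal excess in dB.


SE = SL - 2*TL + TS - NL + DI - DT = 235 - 2*75 + (-19) - 60 + 23 - 17 = 12

12 dB


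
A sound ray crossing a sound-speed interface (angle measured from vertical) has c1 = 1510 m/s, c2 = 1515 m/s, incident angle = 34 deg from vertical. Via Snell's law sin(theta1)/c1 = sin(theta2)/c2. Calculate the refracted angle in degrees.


sin(theta2) = (c2/c1)*sin(theta1) = (1515/1510)*sin(34 deg) = 0.56104
theta2 = arcsin(0.56104) = 34.13

34.13 deg


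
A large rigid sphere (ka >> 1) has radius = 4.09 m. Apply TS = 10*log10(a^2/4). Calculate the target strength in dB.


TS = 10*log10(4.09^2 / 4) = 10*log10(4.182025) = 6.21

6.21 dB


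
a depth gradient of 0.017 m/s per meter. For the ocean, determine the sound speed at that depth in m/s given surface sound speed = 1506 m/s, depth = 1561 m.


c = 1506 + 0.017 * 1561 = 1532.537

1532.537 m/s


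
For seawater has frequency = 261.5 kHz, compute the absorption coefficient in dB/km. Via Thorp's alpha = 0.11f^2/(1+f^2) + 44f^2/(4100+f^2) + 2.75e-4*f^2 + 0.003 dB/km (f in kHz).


f^2 = 68382.25
alpha = 0.11*68382.25/(1+68382.25) + 44*68382.25/(4100+68382.25) + 2.75e-4*68382.25 + 0.003 = 60.429

60.429 dB/km


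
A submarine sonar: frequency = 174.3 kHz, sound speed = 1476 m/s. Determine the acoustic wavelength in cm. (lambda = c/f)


0.85 cm


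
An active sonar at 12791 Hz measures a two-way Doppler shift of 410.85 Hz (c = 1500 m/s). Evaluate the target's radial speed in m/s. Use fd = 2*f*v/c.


From fd = 2*f*v/c, v = c*fd/(2*f) = 1500 * 410.85 / (2*12791) = 24.09

24.09 m/s


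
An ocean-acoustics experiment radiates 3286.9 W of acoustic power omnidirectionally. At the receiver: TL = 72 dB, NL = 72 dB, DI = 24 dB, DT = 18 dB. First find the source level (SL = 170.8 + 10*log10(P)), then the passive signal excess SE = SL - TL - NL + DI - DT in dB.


Step 1: SL = 170.8 + 10*log10(3286.9) = 205.97 dB
Step 2: SE = SL - TL - NL + DI - DT = 205.97 - 72 - 72 + 24 - 18 = 67.97

67.97 dB


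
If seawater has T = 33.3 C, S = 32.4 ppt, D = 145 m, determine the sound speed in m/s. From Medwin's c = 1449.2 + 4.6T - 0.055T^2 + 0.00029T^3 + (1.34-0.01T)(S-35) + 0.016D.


1551.8 m/s


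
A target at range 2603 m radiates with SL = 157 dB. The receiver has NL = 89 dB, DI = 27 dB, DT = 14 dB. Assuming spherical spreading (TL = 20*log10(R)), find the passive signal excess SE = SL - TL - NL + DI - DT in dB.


Step 1: TL = 20*log10(2603) = 68.31 dB
Step 2: SE = 157 - 68.31 - 89 + 27 - 14 = 12.69

12.69 dB


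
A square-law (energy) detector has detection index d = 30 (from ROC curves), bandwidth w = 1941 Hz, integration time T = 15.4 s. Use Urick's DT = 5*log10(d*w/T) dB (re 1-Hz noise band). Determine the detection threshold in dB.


DT = 5*log10(d*w/T) = 5*log10(30 * 1941 / 15.4) = 5*log10(3781.17) = 17.89

17.89 dB


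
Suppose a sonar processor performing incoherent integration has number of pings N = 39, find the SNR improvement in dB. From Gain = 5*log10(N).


Gain = 5*log10(39) = 7.96

7.96 dB


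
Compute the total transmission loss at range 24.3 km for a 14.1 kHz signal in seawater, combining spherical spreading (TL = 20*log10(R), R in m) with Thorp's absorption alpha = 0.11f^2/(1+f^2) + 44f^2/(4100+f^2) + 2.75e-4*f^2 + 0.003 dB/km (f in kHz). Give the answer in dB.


Step 1 (Thorp): alpha = 0.11*198.81/(1+198.81) + 44*198.81/(4100+198.81) + 2.75e-4*198.81 + 0.003 = 2.202 dB/km
Step 2: TL_spread = 20*log10(24300) = 87.71 dB
Step 3: TL_abs = alpha*R = 2.202 * 24.3 = 53.51 dB
Step 4: TL_total = 87.71 + 53.51 = 141.22

141.22 dB


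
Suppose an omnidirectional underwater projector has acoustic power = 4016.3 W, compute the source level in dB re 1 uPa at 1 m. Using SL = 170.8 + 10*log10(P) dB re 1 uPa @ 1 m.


206.84 dB


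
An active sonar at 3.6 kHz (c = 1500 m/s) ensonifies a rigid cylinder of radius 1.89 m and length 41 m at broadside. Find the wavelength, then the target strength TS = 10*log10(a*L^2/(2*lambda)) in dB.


Step 1: lambda = c/f = 1500/3600 = 0.41667 m
Step 2: TS = 10*log10(a*L^2/(2*lambda)) = 10*log10(1.89*41^2/(2*0.41667)) = 35.81

35.81 dB


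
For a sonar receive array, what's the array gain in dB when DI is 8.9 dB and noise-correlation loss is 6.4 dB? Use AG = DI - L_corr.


AG = DI - L_corr = 8.9 - 6.4 = 2.5

2.5 dB


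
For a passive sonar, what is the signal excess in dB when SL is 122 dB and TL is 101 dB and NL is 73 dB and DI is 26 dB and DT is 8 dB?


-34 dB


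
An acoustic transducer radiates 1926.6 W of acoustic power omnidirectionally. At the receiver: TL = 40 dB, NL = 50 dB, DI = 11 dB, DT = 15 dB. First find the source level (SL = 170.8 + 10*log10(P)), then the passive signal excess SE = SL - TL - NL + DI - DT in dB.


Step 1: SL = 170.8 + 10*log10(1926.6) = 203.65 dB
Step 2: SE = SL - TL - NL + DI - DT = 203.65 - 40 - 50 + 11 - 15 = 109.65

109.65 dB


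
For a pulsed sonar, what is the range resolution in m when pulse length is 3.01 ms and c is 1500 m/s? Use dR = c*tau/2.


2.2575 m


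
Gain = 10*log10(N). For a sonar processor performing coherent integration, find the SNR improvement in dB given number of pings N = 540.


Gain = 10*log10(540) = 27.32

27.32 dB


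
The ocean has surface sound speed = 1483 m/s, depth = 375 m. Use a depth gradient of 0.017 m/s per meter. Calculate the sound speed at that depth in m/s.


1489.375 m/s


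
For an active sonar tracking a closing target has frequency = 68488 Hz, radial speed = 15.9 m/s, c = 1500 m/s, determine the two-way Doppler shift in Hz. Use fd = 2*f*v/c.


fd = 2*f*v/c = 2 * 68488 * 15.9 / 1500 = 1451.95

1451.95 Hz


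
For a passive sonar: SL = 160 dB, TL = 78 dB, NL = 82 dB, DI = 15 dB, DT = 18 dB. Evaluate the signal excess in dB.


SE = SL - TL - NL + DI - DT = 160 - 78 - 82 + 15 - 18 = -3

-3 dB


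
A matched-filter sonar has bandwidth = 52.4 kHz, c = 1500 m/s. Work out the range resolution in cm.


dR = c/(2*BW) = 1500 / (2 * 52.4e3) = 0.0143 m = 1.43 cm

1.43 cm


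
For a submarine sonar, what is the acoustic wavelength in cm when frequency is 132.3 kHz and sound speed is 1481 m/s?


1.12 cm


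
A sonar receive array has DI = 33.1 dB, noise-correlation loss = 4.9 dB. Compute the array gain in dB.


AG = DI - L_corr = 33.1 - 4.9 = 28.2

28.2 dB


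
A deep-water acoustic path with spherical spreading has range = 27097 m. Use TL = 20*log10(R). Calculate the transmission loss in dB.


88.66 dB


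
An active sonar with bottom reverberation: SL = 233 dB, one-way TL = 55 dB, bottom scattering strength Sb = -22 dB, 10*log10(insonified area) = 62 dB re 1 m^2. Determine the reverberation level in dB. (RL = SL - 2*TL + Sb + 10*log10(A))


163 dB


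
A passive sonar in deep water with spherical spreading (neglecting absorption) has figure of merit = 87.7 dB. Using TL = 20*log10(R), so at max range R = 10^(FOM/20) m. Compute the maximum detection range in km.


At max range FOM = TL, so 20*log10(R) = 87.7
R = 10^(87.7/20) = 24266.1 m = 24.27 km

24.27 km


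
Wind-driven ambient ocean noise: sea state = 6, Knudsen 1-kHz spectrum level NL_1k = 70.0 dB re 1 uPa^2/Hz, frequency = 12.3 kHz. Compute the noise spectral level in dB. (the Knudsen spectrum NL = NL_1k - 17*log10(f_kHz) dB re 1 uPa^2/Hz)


NL = NL_1k - 17*log10(f_kHz) = 70.0 - 17*log10(12.3) = 70.0 - (18.53) = 51.47

51.47 dB


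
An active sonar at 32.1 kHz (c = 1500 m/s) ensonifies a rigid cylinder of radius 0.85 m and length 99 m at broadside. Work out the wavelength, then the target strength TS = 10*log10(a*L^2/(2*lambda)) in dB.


Step 1: lambda = c/f = 1500/32100 = 0.04673 m
Step 2: TS = 10*log10(a*L^2/(2*lambda)) = 10*log10(0.85*99^2/(2*0.04673)) = 49.5

49.5 dB


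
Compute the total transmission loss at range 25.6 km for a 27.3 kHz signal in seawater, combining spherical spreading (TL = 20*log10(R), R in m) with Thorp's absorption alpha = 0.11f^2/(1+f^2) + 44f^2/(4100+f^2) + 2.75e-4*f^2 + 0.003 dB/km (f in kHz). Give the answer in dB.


Step 1 (Thorp): alpha = 0.11*745.29/(1+745.29) + 44*745.29/(4100+745.29) + 2.75e-4*745.29 + 0.003 = 7.0858 dB/km
Step 2: TL_spread = 20*log10(25600) = 88.16 dB
Step 3: TL_abs = alpha*R = 7.0858 * 25.6 = 181.4 dB
Step 4: TL_total = 88.16 + 181.4 = 269.56

269.56 dB


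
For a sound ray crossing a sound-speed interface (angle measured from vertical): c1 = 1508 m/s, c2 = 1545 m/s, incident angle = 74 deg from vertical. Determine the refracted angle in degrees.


80.01 deg


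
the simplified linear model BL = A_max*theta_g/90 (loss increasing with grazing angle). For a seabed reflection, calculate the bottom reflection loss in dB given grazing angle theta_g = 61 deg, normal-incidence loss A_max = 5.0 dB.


BL = A_max * theta_g / 90 = 5.0 * 61 / 90 = 3.39

3.39 dB


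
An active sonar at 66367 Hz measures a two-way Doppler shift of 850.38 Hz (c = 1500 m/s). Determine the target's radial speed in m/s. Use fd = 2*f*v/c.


From fd = 2*f*v/c, v = c*fd/(2*f) = 1500 * 850.38 / (2*66367) = 9.61

9.61 m/s


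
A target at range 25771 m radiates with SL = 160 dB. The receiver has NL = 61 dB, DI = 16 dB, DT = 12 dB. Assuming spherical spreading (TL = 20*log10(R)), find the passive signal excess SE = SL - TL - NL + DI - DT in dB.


Step 1: TL = 20*log10(25771) = 88.22 dB
Step 2: SE = 160 - 88.22 - 61 + 16 - 12 = 14.78

14.78 dB


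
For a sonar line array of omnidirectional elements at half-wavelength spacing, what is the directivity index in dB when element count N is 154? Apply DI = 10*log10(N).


DI = 10*log10(154) = 21.88

21.88 dB


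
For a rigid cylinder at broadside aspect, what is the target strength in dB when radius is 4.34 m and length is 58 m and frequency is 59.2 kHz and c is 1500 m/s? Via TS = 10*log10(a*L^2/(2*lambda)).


54.6 dB


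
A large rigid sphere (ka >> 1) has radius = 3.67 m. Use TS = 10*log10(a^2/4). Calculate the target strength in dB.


TS = 10*log10(3.67^2 / 4) = 10*log10(3.367225) = 5.27

5.27 dB


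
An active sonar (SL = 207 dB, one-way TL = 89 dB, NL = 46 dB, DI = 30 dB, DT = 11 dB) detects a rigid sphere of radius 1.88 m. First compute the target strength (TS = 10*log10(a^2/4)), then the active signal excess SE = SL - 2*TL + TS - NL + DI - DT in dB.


Step 1: TS = 10*log10(1.88^2/4) = -0.54 dB
Step 2: SE = SL - 2*TL + TS - NL + DI - DT = 207 - 2*89 + (-0.54) - 46 + 30 - 11 = 1.46

1.46 dB


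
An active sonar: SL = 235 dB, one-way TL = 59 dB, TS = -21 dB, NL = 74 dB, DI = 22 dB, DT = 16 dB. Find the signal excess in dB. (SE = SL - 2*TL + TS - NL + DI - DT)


28 dB


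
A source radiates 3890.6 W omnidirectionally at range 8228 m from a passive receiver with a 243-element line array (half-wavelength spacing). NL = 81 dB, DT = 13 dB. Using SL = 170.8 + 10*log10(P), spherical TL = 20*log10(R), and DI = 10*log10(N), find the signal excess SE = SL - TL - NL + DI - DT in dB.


Step 1: SL = 170.8 + 10*log10(3890.6) = 206.7 dB
Step 2: TL = 20*log10(8228) = 78.31 dB
Step 3: DI = 10*log10(243) = 23.86 dB
Step 4: SE = SL - TL - NL + DI - DT = 206.7 - 78.31 - 81 + 23.86 - 13 = 58.25

58.25 dB


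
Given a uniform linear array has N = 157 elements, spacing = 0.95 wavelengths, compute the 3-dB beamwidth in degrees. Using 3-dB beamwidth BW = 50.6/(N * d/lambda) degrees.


BW = 50.6 / (157 * 0.95) = 50.6 / 149.15 = 0.34

0.34 deg


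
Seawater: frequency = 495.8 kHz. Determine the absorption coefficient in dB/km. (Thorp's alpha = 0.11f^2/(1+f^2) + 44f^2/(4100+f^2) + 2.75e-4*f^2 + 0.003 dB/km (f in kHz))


f^2 = 245817.64
alpha = 0.11*245817.64/(1+245817.64) + 44*245817.64/(4100+245817.64) + 2.75e-4*245817.64 + 0.003 = 110.991

110.991 dB/km


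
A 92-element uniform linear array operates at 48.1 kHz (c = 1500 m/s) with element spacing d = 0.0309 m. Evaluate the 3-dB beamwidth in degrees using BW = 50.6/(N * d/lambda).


Step 1: lambda = 1500/48100 = 0.03119 m
Step 2: d/lambda = 0.0309/0.03119 = 0.9907
Step 3: BW = 50.6/(N * d/lambda) = 50.6/(92 * 0.9907) = 0.56

0.56 deg


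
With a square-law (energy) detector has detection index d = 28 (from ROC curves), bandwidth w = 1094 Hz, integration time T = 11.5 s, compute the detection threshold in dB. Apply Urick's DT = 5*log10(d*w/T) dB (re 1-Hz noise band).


DT = 5*log10(d*w/T) = 5*log10(28 * 1094 / 11.5) = 5*log10(2663.65) = 17.13

17.13 dB


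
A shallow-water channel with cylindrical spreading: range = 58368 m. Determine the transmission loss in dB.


TL = 10*log10(58368) = 47.66

47.66 dB


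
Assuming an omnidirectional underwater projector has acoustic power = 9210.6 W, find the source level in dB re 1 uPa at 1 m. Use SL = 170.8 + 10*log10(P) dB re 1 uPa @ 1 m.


210.44 dB


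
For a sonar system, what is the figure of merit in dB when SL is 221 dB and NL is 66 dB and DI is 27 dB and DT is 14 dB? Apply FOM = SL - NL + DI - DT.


FOM = SL - NL + DI - DT = 221 - 66 + 27 - 14 = 168

168 dB


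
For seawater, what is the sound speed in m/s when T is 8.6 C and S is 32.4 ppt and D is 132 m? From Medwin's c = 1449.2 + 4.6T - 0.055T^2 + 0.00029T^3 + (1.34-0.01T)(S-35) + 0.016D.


1483.73 m/s


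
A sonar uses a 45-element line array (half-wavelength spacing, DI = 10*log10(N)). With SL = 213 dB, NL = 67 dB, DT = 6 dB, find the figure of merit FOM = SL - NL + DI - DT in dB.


Step 1: DI = 10*log10(45) = 16.53 dB
Step 2: FOM = SL - NL + DI - DT = 213 - 67 + 16.53 - 6 = 156.53

156.53 dB


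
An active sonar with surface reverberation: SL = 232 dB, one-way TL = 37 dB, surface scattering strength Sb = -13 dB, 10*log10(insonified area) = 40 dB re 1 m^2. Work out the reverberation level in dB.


RL = SL - 2*TL + Sb + 10*log10(A) = 232 - 2*37 + (-13) + 40 = 185

185 dB


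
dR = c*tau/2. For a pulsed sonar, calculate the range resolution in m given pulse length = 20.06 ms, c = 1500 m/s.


dR = c*tau/2 = 1500 * 20.06e-3 / 2 = 15.045

15.045 m


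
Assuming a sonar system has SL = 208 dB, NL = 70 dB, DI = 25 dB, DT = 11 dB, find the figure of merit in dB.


FOM = SL - NL + DI - DT = 208 - 70 + 25 - 11 = 152

152 dB


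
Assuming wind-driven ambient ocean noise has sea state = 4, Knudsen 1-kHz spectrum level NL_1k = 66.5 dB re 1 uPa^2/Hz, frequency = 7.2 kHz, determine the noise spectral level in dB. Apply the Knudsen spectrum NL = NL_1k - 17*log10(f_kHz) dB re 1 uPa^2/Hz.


NL = NL_1k - 17*log10(f_kHz) = 66.5 - 17*log10(7.2) = 66.5 - (14.57) = 51.93

51.93 dB


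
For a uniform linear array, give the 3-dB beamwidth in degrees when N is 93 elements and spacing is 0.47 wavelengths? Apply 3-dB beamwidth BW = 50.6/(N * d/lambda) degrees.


1.16 deg


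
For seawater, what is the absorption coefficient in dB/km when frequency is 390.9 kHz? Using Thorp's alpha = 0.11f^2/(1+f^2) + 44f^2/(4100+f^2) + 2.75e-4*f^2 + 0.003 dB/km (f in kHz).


f^2 = 152802.81
alpha = 0.11*152802.81/(1+152802.81) + 44*152802.81/(4100+152802.81) + 2.75e-4*152802.81 + 0.003 = 84.984

84.984 dB/km


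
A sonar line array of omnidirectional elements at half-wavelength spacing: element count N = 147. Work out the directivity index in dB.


21.67 dB


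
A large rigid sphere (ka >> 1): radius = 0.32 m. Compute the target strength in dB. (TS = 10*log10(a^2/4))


-15.92 dB


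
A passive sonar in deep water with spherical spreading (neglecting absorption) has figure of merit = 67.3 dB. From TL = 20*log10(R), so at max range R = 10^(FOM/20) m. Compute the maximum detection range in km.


At max range FOM = TL, so 20*log10(R) = 67.3
R = 10^(67.3/20) = 2317.39 m = 2.32 km

2.32 km


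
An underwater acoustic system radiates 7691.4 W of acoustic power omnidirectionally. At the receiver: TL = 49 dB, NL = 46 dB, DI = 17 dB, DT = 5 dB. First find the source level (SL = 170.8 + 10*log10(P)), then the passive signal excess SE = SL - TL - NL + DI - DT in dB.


Step 1: SL = 170.8 + 10*log10(7691.4) = 209.66 dB
Step 2: SE = SL - TL - NL + DI - DT = 209.66 - 49 - 46 + 17 - 5 = 126.66

126.66 dB


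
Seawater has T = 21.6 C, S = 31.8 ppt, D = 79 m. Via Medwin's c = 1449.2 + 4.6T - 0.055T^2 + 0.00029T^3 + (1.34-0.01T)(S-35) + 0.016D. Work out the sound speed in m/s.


c = 1449.2 + 4.6*21.6 - 0.055*21.6^2 + 0.00029*21.6^3 + (1.34 - 0.01*21.6)*(31.8 - 35) + 0.016*79 = 1523.49

1523.49 m/s


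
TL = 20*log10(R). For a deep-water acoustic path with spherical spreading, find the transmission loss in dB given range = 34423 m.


TL = 20*log10(34423) = 90.74

90.74 dB


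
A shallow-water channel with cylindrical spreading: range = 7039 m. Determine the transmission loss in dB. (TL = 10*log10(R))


TL = 10*log10(7039) = 38.48

38.48 dB


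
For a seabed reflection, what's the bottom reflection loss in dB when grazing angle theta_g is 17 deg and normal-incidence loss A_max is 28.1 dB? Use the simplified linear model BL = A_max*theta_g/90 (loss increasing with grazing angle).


BL = A_max * theta_g / 90 = 28.1 * 17 / 90 = 5.31

5.31 dB


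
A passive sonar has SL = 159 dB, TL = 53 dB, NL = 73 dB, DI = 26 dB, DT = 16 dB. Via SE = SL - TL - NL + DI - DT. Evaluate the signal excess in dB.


43 dB


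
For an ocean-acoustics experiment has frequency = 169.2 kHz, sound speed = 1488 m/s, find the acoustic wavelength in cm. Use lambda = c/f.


lambda = c/f = 1488 / 169200 = 0.0088 m = 0.88 cm

0.88 cm


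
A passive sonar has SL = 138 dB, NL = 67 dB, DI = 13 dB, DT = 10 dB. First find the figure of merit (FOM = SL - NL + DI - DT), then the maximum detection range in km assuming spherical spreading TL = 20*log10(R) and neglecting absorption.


Step 1: FOM = SL - NL + DI - DT = 138 - 67 + 13 - 10 = 74 dB
Step 2: at max range FOM = TL = 20*log10(R), so R = 10^(74/20) = 5011.87 m = 5.01 km

5.01 km


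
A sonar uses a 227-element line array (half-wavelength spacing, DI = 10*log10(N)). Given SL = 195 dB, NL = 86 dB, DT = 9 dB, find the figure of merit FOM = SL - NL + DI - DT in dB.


Step 1: DI = 10*log10(227) = 23.56 dB
Step 2: FOM = SL - NL + DI - DT = 195 - 86 + 23.56 - 9 = 123.56

123.56 dB


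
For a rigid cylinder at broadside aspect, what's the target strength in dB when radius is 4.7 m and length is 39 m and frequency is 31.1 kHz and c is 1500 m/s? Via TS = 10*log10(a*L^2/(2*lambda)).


48.7 dB


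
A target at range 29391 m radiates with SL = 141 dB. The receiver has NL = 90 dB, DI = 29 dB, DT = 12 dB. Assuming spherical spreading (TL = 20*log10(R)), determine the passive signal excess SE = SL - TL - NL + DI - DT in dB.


Step 1: TL = 20*log10(29391) = 89.36 dB
Step 2: SE = 141 - 89.36 - 90 + 29 - 12 = -21.36

-21.36 dB


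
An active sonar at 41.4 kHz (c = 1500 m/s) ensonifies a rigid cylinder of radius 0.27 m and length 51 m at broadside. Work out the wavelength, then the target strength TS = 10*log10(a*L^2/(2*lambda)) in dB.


Step 1: lambda = c/f = 1500/41400 = 0.03623 m
Step 2: TS = 10*log10(a*L^2/(2*lambda)) = 10*log10(0.27*51^2/(2*0.03623)) = 39.86

39.86 dB


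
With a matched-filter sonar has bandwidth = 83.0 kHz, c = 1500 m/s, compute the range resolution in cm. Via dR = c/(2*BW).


dR = c/(2*BW) = 1500 / (2 * 83.0e3) = 0.009 m = 0.9 cm

0.9 cm


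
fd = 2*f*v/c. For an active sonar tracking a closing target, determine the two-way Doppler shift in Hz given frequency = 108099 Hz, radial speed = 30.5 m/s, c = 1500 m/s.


fd = 2*f*v/c = 2 * 108099 * 30.5 / 1500 = 4396.03

4396.03 Hz


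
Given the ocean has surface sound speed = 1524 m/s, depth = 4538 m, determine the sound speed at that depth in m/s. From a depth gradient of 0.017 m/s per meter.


c = 1524 + 0.017 * 4538 = 1601.146

1601.146 m/s


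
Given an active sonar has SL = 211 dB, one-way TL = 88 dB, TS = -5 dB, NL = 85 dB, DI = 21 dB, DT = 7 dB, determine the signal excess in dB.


SE = SL - 2*TL + TS - NL + DI - DT = 211 - 2*88 + (-5) - 85 + 21 - 7 = -41

-41 dB


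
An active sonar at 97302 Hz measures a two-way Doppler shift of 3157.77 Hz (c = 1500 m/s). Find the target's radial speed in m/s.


24.34 m/s


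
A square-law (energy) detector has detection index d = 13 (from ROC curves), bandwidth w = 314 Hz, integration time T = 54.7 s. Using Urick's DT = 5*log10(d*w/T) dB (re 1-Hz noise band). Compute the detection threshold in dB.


DT = 5*log10(d*w/T) = 5*log10(13 * 314 / 54.7) = 5*log10(74.63) = 9.36

9.36 dB


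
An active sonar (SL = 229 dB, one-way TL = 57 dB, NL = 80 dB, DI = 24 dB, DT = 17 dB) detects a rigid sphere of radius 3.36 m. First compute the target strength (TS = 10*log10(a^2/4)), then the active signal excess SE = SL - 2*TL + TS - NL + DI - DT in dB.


Step 1: TS = 10*log10(3.36^2/4) = 4.51 dB
Step 2: SE = SL - 2*TL + TS - NL + DI - DT = 229 - 2*57 + (4.51) - 80 + 24 - 17 = 46.51

46.51 dB


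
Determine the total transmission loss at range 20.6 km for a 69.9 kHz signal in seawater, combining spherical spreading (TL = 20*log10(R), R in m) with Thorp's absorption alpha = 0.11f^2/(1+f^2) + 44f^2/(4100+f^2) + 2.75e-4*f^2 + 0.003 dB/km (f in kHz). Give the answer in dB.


609.13 dB


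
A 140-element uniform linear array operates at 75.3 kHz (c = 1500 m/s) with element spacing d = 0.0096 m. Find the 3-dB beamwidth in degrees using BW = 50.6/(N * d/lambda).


Step 1: lambda = 1500/75300 = 0.01992 m
Step 2: d/lambda = 0.0096/0.01992 = 0.4819
Step 3: BW = 50.6/(N * d/lambda) = 50.6/(140 * 0.4819) = 0.75

0.75 deg


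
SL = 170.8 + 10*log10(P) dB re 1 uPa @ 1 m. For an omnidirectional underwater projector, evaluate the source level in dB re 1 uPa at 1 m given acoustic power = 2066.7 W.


SL = 170.8 + 10*log10(2066.7) = 170.8 + 33.15 = 203.95

203.95 dB


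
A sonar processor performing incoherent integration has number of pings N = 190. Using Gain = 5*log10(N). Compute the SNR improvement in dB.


11.39 dB


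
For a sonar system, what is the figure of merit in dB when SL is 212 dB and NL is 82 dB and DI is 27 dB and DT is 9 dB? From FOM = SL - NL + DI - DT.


148 dB


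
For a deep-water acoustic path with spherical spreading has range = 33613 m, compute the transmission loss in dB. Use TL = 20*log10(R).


TL = 20*log10(33613) = 90.53

90.53 dB


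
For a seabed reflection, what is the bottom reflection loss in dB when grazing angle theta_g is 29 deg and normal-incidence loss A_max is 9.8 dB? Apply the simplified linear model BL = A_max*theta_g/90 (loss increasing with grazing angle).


3.16 dB


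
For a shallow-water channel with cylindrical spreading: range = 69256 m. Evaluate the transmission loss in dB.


TL = 10*log10(69256) = 48.4

48.4 dB


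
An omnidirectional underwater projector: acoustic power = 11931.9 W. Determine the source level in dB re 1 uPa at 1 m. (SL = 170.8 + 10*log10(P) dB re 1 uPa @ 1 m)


SL = 170.8 + 10*log10(11931.9) = 170.8 + 40.77 = 211.57

211.57 dB


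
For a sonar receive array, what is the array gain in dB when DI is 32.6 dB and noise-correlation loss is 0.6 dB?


32.0 dB


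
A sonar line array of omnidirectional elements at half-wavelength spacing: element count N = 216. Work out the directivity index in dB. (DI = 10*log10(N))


DI = 10*log10(216) = 23.34

23.34 dB


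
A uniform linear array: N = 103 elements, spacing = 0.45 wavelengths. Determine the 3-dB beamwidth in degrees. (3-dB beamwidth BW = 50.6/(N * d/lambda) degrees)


BW = 50.6 / (103 * 0.45) = 50.6 / 46.35 = 1.09

1.09 deg


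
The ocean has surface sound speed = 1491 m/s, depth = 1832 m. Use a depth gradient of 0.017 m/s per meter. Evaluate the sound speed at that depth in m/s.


c = 1491 + 0.017 * 1832 = 1522.144

1522.144 m/s


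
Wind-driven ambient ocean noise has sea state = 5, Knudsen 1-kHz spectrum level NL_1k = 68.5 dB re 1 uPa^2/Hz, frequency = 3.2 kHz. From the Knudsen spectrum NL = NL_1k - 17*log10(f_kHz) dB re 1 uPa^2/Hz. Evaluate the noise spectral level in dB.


59.91 dB


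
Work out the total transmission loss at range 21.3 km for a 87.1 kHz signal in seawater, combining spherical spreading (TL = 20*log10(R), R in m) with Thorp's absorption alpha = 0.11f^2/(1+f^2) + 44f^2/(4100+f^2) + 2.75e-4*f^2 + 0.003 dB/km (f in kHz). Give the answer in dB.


Step 1 (Thorp): alpha = 0.11*7586.41/(1+7586.41) + 44*7586.41/(4100+7586.41) + 2.75e-4*7586.41 + 0.003 = 30.7625 dB/km
Step 2: TL_spread = 20*log10(21300) = 86.57 dB
Step 3: TL_abs = alpha*R = 30.7625 * 21.3 = 655.24 dB
Step 4: TL_total = 86.57 + 655.24 = 741.81

741.81 dB


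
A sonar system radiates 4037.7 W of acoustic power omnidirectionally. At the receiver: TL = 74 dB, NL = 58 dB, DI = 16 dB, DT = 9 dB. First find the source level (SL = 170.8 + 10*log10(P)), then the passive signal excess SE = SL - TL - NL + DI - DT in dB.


Step 1: SL = 170.8 + 10*log10(4037.7) = 206.86 dB
Step 2: SE = SL - TL - NL + DI - DT = 206.86 - 74 - 58 + 16 - 9 = 81.86

81.86 dB


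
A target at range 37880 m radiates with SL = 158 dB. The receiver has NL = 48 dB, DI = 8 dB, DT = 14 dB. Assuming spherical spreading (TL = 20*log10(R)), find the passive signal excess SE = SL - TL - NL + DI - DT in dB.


Step 1: TL = 20*log10(37880) = 91.57 dB
Step 2: SE = 158 - 91.57 - 48 + 8 - 14 = 12.43

12.43 dB


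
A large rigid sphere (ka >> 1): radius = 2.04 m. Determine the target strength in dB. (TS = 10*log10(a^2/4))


TS = 10*log10(2.04^2 / 4) = 10*log10(1.0404) = 0.17

0.17 dB


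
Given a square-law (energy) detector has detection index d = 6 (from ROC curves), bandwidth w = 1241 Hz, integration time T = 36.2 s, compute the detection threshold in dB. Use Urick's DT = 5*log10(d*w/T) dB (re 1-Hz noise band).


DT = 5*log10(d*w/T) = 5*log10(6 * 1241 / 36.2) = 5*log10(205.69) = 11.57

11.57 dB


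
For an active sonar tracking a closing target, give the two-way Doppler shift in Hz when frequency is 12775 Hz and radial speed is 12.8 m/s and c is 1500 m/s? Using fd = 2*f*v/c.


fd = 2*f*v/c = 2 * 12775 * 12.8 / 1500 = 218.03

218.03 Hz


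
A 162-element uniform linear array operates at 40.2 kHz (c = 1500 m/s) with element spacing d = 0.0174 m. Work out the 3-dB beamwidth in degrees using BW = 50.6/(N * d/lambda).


0.67 deg


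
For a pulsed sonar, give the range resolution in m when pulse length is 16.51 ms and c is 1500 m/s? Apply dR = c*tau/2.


dR = c*tau/2 = 1500 * 16.51e-3 / 2 = 12.3825

12.3825 m


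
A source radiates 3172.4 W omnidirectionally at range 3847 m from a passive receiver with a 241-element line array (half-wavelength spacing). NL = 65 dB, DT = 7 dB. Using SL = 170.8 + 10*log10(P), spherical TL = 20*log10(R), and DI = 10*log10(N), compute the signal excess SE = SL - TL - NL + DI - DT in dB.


Step 1: SL = 170.8 + 10*log10(3172.4) = 205.81 dB
Step 2: TL = 20*log10(3847) = 71.7 dB
Step 3: DI = 10*log10(241) = 23.82 dB
Step 4: SE = SL - TL - NL + DI - DT = 205.81 - 71.7 - 65 + 23.82 - 7 = 85.93

85.93 dB


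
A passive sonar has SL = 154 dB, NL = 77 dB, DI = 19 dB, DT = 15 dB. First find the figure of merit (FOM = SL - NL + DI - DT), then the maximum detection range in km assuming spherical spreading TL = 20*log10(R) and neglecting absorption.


Step 1: FOM = SL - NL + DI - DT = 154 - 77 + 19 - 15 = 81 dB
Step 2: at max range FOM = TL = 20*log10(R), so R = 10^(81/20) = 11220.18 m = 11.22 km

11.22 km


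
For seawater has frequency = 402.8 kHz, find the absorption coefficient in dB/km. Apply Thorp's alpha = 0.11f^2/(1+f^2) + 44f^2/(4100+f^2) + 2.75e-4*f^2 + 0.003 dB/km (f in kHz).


f^2 = 162247.84
alpha = 0.11*162247.84/(1+162247.84) + 44*162247.84/(4100+162247.84) + 2.75e-4*162247.84 + 0.003 = 87.647

87.647 dB/km


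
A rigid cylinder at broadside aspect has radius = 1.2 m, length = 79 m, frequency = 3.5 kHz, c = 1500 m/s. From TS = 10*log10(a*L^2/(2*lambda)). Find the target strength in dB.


39.41 dB


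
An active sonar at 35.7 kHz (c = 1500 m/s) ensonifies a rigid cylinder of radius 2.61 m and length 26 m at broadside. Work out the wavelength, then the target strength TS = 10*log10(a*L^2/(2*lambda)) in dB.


Step 1: lambda = c/f = 1500/35700 = 0.04202 m
Step 2: TS = 10*log10(a*L^2/(2*lambda)) = 10*log10(2.61*26^2/(2*0.04202)) = 43.22

43.22 dB


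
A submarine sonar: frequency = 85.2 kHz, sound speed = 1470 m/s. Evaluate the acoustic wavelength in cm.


1.73 cm


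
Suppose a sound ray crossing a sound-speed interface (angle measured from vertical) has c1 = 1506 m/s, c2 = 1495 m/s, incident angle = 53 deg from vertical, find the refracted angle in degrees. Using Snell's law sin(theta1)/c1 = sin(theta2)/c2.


sin(theta2) = (c2/c1)*sin(theta1) = (1495/1506)*sin(53 deg) = 0.7928
theta2 = arcsin(0.7928) = 52.45

52.45 deg


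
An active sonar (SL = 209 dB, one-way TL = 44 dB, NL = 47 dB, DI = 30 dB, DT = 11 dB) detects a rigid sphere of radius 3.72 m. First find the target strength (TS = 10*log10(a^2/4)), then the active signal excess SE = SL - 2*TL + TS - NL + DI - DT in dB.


Step 1: TS = 10*log10(3.72^2/4) = 5.39 dB
Step 2: SE = SL - 2*TL + TS - NL + DI - DT = 209 - 2*44 + (5.39) - 47 + 30 - 11 = 98.39

98.39 dB


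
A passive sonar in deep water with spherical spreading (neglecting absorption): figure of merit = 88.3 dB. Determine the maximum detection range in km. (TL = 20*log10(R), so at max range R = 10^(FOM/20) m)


At max range FOM = TL, so 20*log10(R) = 88.3
R = 10^(88.3/20) = 26001.6 m = 26.0 km

26.0 km


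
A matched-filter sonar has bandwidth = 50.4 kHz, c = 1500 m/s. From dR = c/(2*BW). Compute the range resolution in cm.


dR = c/(2*BW) = 1500 / (2 * 50.4e3) = 0.0149 m = 1.49 cm

1.49 cm


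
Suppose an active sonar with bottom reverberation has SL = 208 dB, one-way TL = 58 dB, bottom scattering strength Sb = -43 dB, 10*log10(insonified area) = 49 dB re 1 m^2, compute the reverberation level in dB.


98 dB


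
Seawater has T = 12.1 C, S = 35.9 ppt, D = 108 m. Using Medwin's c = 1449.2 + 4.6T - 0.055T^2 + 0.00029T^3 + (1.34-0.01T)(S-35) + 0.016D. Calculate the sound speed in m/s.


1500.15 m/s


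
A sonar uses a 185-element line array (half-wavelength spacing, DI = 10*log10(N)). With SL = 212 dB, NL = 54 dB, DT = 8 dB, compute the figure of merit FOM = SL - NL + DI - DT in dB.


Step 1: DI = 10*log10(185) = 22.67 dB
Step 2: FOM = SL - NL + DI - DT = 212 - 54 + 22.67 - 8 = 172.67

172.67 dB


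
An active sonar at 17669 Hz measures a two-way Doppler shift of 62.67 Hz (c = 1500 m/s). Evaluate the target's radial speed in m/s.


From fd = 2*f*v/c, v = c*fd/(2*f) = 1500 * 62.67 / (2*17669) = 2.66

2.66 m/s


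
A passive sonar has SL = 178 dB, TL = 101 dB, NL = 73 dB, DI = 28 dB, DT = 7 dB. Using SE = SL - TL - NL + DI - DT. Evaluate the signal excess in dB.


SE = SL - TL - NL + DI - DT = 178 - 101 - 73 + 28 - 7 = 25

25 dB


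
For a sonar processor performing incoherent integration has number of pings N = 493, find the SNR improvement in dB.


Gain = 5*log10(493) = 13.46

13.46 dB


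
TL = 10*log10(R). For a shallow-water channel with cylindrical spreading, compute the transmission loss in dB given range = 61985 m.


TL = 10*log10(61985) = 47.92

47.92 dB


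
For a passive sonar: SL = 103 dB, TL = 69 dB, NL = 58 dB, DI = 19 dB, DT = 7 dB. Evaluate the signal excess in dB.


-12 dB


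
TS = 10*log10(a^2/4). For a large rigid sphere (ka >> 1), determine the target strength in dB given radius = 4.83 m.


TS = 10*log10(4.83^2 / 4) = 10*log10(5.832225) = 7.66

7.66 dB


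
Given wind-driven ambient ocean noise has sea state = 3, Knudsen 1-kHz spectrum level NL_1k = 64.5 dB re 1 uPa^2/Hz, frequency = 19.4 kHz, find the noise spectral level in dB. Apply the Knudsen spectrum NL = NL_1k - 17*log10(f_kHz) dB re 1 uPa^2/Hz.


42.61 dB
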